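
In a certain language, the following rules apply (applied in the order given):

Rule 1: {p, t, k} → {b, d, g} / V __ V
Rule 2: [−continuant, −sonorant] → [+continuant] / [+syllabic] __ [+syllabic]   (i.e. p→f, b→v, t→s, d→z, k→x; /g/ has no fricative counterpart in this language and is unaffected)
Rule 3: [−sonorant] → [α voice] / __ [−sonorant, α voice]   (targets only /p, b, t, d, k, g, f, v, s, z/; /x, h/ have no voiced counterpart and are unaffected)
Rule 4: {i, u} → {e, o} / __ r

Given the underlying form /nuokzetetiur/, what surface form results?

nuogzezezior

Rule 1 (intervocalic voicing): /t/ is a voiceless stop between vowels /e/ and /e/, so it voices to [d]. /t/ is a voiceless stop between vowels /e/ and /i/, so it voices to [d]. /nuokzetetiur/ → nuokzedediur.
Rule 2 (intervocalic spirantization): /d/ is a stop between vowels /e/ and /e/, so it spirantizes to the fricative [z]. /d/ is a stop between vowels /e/ and /i/, so it spirantizes to the fricative [z]. /nuokzedediur/ → nuokzezeziur.
Rule 3 (regressive voicing assimilation): /k/ precedes the voiced obstruent /z/, so it voices to [g] by assimilation. /nuokzezeziur/ → nuogzezeziur.
Rule 4 (pre-rhotic lowering): /u/ is a high vowel immediately before /r/, so it lowers to [o]. /nuogzezeziur/ → nuogzezezior.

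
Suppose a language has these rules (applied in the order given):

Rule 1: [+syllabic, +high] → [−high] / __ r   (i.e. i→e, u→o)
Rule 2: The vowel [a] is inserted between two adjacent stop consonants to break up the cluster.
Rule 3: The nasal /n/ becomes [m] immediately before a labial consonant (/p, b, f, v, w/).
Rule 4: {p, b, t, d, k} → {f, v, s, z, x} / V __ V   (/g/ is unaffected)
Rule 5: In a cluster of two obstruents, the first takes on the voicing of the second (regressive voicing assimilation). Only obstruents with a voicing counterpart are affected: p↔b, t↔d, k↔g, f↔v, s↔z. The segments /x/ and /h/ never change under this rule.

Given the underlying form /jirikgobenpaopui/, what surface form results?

Rule 1 (pre-rhotic lowering): /i/ is a high vowel immediately before /r/, so it lowers to [e]. /jirikgobenpaopui/ → jerikgobenpaopui.
Rule 2 (stop-cluster a-epenthesis): /k/ and /g/ form a stop–stop cluster, so [a] is inserted between them. /jerikgobenpaopui/ → jerikagobenpaopui.
Rule 3 (nasal place assimilation): /n/ precedes the labial consonant /p/, so it assimilates in place to [m]. /jerikagobenpaopui/ → jerikagobempaopui.
Rule 4 (intervocalic spirantization): /k/ is a stop between vowels /i/ and /a/, so it spirantizes to the fricative [x]. /b/ is a stop between vowels /o/ and /e/, so it spirantizes to the fricative [v]. /p/ is a stop between vowels /o/ and /u/, so it spirantizes to the fricative [f]. /jerikagobempaopui/ → jerixagovempaofui.
Rule 5 (regressive voicing assimilation): no segment meets the environment; /jerixagovempaofui/ is unchanged.

jerixagovempaofui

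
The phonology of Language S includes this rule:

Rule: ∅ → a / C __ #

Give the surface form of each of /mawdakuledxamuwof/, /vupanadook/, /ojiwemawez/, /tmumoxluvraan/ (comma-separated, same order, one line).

/mawdakuledxamuwof/: the form ends in the consonant /f/, so [a] is inserted word-finally. → [mawdakuledxamuwofa].
/vupanadook/: the form ends in the consonant /k/, so [a] is inserted word-finally. → [vupanadooka].
/ojiwemawez/: the form ends in the consonant /z/, so [a] is inserted word-finally. → [ojiwemaweza].
/tmumoxluvraan/: the form ends in the consonant /n/, so [a] is inserted word-finally. → [tmumoxluvraana].

mawdakuledxamuwofa, vupanadooka, ojiwemaweza, tmumoxluvraana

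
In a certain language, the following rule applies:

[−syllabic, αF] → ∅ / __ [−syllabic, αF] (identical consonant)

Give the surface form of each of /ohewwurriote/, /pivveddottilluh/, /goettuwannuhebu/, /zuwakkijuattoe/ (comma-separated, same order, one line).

/ohewwurriote/: /ww/ is a geminate; the first /w/ deletes. /rr/ is a geminate; the first /r/ deletes. → [ohewuriote].
/pivveddottilluh/: /vv/ is a geminate; the first /v/ deletes. /dd/ is a geminate; the first /d/ deletes. /tt/ is a geminate; the first /t/ deletes. /ll/ is a geminate; the first /l/ deletes. → [pivedotiluh].
/goettuwannuhebu/: /tt/ is a geminate; the first /t/ deletes. /nn/ is a geminate; the first /n/ deletes. → [goetuwanuhebu].
/zuwakkijuattoe/: /kk/ is a geminate; the first /k/ deletes. /tt/ is a geminate; the first /t/ deletes. → [zuwakijuatoe].

ohewuriote, pivedotiluh, goetuwanuhebu, zuwakijuatoe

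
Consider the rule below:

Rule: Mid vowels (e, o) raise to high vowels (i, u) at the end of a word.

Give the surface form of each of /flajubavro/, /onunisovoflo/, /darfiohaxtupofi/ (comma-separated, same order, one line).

flajubavru, onunisovoflu, darfiohaxtupofi

/flajubavro/: /o/ is a mid vowel in word-final position, so it raises to [u]. → [flajubavru].
/onunisovoflo/: /o/ is a mid vowel in word-final position, so it raises to [u]. → [onunisovoflu].
/darfiohaxtupofi/: the rule's environment is not met; surfaces unchanged as [darfiohaxtupofi].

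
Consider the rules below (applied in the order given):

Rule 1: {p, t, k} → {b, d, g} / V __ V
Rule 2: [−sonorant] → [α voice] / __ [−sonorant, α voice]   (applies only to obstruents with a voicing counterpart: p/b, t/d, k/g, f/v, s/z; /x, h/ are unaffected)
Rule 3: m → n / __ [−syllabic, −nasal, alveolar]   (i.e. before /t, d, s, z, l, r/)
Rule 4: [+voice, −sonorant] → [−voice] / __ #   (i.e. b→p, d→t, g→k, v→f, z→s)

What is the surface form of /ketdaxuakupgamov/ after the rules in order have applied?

Rule 1 (intervocalic voicing): /k/ is a voiceless stop between vowels /a/ and /u/, so it voices to [g]. /ketdaxuakupgamov/ → ketdaxuagupgamov.
Rule 2 (regressive voicing assimilation): /t/ precedes the voiced obstruent /d/, so it voices to [d] by assimilation. /p/ precedes the voiced obstruent /g/, so it voices to [b] by assimilation. /ketdaxuagupgamov/ → keddaxuagubgamov.
Rule 3 (nasal place assimilation): no segment meets the environment; /keddaxuagubgamov/ is unchanged.
Rule 4 (final devoicing): /v/ is a voiced obstruent in word-final position, so it devoices to [f]. /keddaxuagubgamov/ → keddaxuagubgamof.

keddaxuagubgamof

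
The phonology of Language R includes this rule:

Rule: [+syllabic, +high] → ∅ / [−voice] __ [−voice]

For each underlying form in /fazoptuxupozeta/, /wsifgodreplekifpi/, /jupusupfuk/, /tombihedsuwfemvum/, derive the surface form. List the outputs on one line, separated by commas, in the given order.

/fazoptuxupozeta/: /u/ is a high vowel flanked by voiceless consonants /t/ and /x/, so it deletes. /u/ is a high vowel flanked by voiceless consonants /x/ and /p/, so it deletes. → [fazoptxpozeta].
/wsifgodreplekifpi/: /i/ is a high vowel flanked by voiceless consonants /s/ and /f/, so it deletes. /i/ is a high vowel flanked by voiceless consonants /k/ and /f/, so it deletes. → [wsfgodreplekfpi].
/jupusupfuk/: /u/ is a high vowel flanked by voiceless consonants /p/ and /s/, so it deletes. /u/ is a high vowel flanked by voiceless consonants /s/ and /p/, so it deletes. /u/ is a high vowel flanked by voiceless consonants /f/ and /k/, so it deletes. → [jupspfk].
/tombihedsuwfemvum/: the rule's environment is not met; surfaces unchanged as [tombihedsuwfemvum].

fazoptxpozeta, wsfgodreplekfpi, jupspfk, tombihedsuwfemvum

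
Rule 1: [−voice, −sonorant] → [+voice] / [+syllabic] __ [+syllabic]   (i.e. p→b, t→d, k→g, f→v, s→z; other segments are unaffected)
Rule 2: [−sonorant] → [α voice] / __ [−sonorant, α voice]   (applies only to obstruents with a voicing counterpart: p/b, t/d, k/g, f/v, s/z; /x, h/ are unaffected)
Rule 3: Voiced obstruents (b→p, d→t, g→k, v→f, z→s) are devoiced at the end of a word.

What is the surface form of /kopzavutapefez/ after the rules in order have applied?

Rule 1 (intervocalic voicing): /t/ is a voiceless obstruent between vowels /u/ and /a/, so it voices to [d]. /p/ is a voiceless obstruent between vowels /a/ and /e/, so it voices to [b]. /f/ is a voiceless obstruent between vowels /e/ and /e/, so it voices to [v]. /kopzavutapefez/ → kopzavudabevez.
Rule 2 (regressive voicing assimilation): /p/ precedes the voiced obstruent /z/, so it voices to [b] by assimilation. /kopzavudabevez/ → kobzavudabevez.
Rule 3 (final devoicing): /z/ is a voiced obstruent in word-final position, so it devoices to [s]. /kobzavudabevez/ → kobzavudabeves.

kobzavudabeves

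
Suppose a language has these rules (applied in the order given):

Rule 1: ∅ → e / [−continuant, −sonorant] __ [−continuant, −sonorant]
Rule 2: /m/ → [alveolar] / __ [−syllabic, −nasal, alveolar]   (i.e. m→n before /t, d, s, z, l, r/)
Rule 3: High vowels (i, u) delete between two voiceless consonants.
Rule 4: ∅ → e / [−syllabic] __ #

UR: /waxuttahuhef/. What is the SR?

waxtetahhefe

Rule 1 (stop-cluster e-epenthesis): /t/ and /t/ form a stop–stop cluster, so [e] is inserted between them. /waxuttahuhef/ → waxutetahuhef.
Rule 2 (nasal place assimilation): no segment meets the environment; /waxutetahuhef/ is unchanged.
Rule 3 (high vowel syncope): /u/ is a high vowel flanked by voiceless consonants /x/ and /t/, so it deletes. /u/ is a high vowel flanked by voiceless consonants /h/ and /h/, so it deletes. /waxutetahuhef/ → waxtetahhef.
Rule 4 (final e-epenthesis): the form ends in the consonant /f/, so [e] is inserted word-finally. /waxtetahhef/ → waxtetahhefe.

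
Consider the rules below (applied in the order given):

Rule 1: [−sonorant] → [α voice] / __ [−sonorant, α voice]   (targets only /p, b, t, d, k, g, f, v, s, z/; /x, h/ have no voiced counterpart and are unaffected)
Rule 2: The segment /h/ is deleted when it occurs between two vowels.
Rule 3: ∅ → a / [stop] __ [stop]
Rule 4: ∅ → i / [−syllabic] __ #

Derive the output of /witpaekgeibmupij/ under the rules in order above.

witapaegageibmupiji

Rule 1 (regressive voicing assimilation): /k/ precedes the voiced obstruent /g/, so it voices to [g] by assimilation. /witpaekgeibmupij/ → witpaeggeibmupij.
Rule 2 (intervocalic h-deletion): no segment meets the environment; /witpaeggeibmupij/ is unchanged.
Rule 3 (stop-cluster a-epenthesis): /t/ and /p/ form a stop–stop cluster, so [a] is inserted between them. /g/ and /g/ form a stop–stop cluster, so [a] is inserted between them. /witpaeggeibmupij/ → witapaegageibmupij.
Rule 4 (final i-epenthesis): the form ends in the consonant /j/, so [i] is inserted word-finally. /witapaegageibmupij/ → witapaegageibmupiji.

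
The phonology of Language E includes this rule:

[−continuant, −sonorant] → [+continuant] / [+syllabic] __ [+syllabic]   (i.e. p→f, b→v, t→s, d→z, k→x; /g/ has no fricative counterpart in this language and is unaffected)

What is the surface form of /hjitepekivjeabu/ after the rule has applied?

/t/ is a stop between vowels /i/ and /e/, so it spirantizes to the fricative [s].
/p/ is a stop between vowels /e/ and /e/, so it spirantizes to the fricative [f].
/k/ is a stop between vowels /e/ and /i/, so it spirantizes to the fricative [x].
/b/ is a stop between vowels /a/ and /u/, so it spirantizes to the fricative [v].
Surface form: [hjisefexivjeavu].

hjisefexivjeavu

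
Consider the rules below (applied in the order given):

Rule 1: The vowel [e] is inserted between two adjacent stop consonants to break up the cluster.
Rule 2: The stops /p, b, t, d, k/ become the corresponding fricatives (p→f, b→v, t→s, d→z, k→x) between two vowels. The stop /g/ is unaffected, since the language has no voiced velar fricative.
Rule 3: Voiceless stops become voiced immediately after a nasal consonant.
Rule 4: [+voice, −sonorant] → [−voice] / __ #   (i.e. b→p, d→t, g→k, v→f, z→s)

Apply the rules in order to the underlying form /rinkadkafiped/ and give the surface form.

ringazexafifet

Rule 1 (stop-cluster e-epenthesis): /d/ and /k/ form a stop–stop cluster, so [e] is inserted between them. /rinkadkafiped/ → rinkadekafiped.
Rule 2 (intervocalic spirantization): /d/ is a stop between vowels /a/ and /e/, so it spirantizes to the fricative [z]. /k/ is a stop between vowels /e/ and /a/, so it spirantizes to the fricative [x]. /p/ is a stop between vowels /i/ and /e/, so it spirantizes to the fricative [f]. /rinkadekafiped/ → rinkazexafifed.
Rule 3 (post-nasal voicing): /k/ is a voiceless stop immediately after the nasal /n/, so it voices to [g]. /rinkazexafifed/ → ringazexafifed.
Rule 4 (final devoicing): /d/ is a voiced obstruent in word-final position, so it devoices to [t]. /ringazexafifed/ → ringazexafifet.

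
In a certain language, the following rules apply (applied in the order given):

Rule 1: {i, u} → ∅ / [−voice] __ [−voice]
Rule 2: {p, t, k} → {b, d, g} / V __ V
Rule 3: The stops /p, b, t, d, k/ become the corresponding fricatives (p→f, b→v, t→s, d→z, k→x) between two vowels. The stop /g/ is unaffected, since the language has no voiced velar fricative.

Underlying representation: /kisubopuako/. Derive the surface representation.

ksuvovuago

Rule 1 (high vowel syncope): /i/ is a high vowel flanked by voiceless consonants /k/ and /s/, so it deletes. /kisubopuako/ → ksubopuako.
Rule 2 (intervocalic voicing): /p/ is a voiceless stop between vowels /o/ and /u/, so it voices to [b]. /k/ is a voiceless stop between vowels /a/ and /o/, so it voices to [g]. /ksubopuako/ → ksubobuago.
Rule 3 (intervocalic spirantization): /b/ is a stop between vowels /u/ and /o/, so it spirantizes to the fricative [v]. /b/ is a stop between vowels /o/ and /u/, so it spirantizes to the fricative [v]. /ksubobuago/ → ksuvovuago.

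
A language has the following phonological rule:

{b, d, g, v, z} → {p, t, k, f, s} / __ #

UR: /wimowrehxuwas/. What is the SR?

No segment of /wimowrehxuwas/ meets the structural description of the rule, so the form surfaces unchanged.

wimowrehxuwas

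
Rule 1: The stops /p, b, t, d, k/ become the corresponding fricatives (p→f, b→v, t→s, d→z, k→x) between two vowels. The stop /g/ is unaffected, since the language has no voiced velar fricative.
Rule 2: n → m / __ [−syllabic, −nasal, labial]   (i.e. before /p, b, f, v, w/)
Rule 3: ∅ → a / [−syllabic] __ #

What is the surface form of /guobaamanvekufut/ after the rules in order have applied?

guovaamamvexufuta

Rule 1 (intervocalic spirantization): /b/ is a stop between vowels /o/ and /a/, so it spirantizes to the fricative [v]. /k/ is a stop between vowels /e/ and /u/, so it spirantizes to the fricative [x]. /guobaamanvekufut/ → guovaamanvexufut.
Rule 2 (nasal place assimilation): /n/ precedes the labial consonant /v/, so it assimilates in place to [m]. /guovaamanvexufut/ → guovaamamvexufut.
Rule 3 (final a-epenthesis): the form ends in the consonant /t/, so [a] is inserted word-finally. /guovaamamvexufut/ → guovaamamvexufuta.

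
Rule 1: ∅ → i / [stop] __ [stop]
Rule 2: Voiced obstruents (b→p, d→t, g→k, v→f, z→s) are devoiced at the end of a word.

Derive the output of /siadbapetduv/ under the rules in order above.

Rule 1 (stop-cluster i-epenthesis): /d/ and /b/ form a stop–stop cluster, so [i] is inserted between them. /t/ and /d/ form a stop–stop cluster, so [i] is inserted between them. /siadbapetduv/ → siadibapetiduv.
Rule 2 (final devoicing): /v/ is a voiced obstruent in word-final position, so it devoices to [f]. /siadibapetiduv/ → siadibapetiduf.

siadibapetiduf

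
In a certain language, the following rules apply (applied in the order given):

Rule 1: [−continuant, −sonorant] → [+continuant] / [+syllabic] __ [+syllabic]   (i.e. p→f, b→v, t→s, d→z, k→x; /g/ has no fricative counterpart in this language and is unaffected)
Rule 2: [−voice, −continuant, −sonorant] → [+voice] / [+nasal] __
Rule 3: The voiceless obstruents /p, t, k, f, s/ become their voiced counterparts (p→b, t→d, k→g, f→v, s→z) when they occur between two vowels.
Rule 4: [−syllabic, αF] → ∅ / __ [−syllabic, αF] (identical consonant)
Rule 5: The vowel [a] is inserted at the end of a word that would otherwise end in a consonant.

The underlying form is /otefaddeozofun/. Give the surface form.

Rule 1 (intervocalic spirantization): /t/ is a stop between vowels /o/ and /e/, so it spirantizes to the fricative [s]. /otefaddeozofun/ → osefaddeozofun.
Rule 2 (post-nasal voicing): no segment meets the environment; /osefaddeozofun/ is unchanged.
Rule 3 (intervocalic voicing): /s/ is a voiceless obstruent between vowels /o/ and /e/, so it voices to [z]. /f/ is a voiceless obstruent between vowels /e/ and /a/, so it voices to [v]. /f/ is a voiceless obstruent between vowels /o/ and /u/, so it voices to [v]. /osefaddeozofun/ → ozevaddeozovun.
Rule 4 (degemination): /dd/ is a geminate; the first /d/ deletes. /ozevaddeozovun/ → ozevadeozovun.
Rule 5 (final a-epenthesis): the form ends in the consonant /n/, so [a] is inserted word-finally. /ozevadeozovun/ → ozevadeozovuna.

ozevadeozovuna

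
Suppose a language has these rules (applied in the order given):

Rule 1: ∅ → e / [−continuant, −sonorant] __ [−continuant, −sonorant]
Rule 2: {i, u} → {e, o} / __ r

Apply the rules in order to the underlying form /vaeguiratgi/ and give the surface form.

Rule 1 (stop-cluster e-epenthesis): /t/ and /g/ form a stop–stop cluster, so [e] is inserted between them. /vaeguiratgi/ → vaeguirategi.
Rule 2 (pre-rhotic lowering): /i/ is a high vowel immediately before /r/, so it lowers to [e]. /vaeguirategi/ → vaeguerategi.

vaeguerategi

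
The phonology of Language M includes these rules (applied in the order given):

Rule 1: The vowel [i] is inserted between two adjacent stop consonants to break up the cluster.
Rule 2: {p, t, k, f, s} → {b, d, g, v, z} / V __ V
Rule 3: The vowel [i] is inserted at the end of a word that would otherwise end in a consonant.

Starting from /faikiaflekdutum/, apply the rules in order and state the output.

Rule 1 (stop-cluster i-epenthesis): /k/ and /d/ form a stop–stop cluster, so [i] is inserted between them. /faikiaflekdutum/ → faikiaflekidutum.
Rule 2 (intervocalic voicing): /k/ is a voiceless obstruent between vowels /i/ and /i/, so it voices to [g]. /k/ is a voiceless obstruent between vowels /e/ and /i/, so it voices to [g]. /t/ is a voiceless obstruent between vowels /u/ and /u/, so it voices to [d]. /faikiaflekidutum/ → faigiaflegidudum.
Rule 3 (final i-epenthesis): the form ends in the consonant /m/, so [i] is inserted word-finally. /faigiaflegidudum/ → faigiaflegidudumi.

faigiaflegidudumi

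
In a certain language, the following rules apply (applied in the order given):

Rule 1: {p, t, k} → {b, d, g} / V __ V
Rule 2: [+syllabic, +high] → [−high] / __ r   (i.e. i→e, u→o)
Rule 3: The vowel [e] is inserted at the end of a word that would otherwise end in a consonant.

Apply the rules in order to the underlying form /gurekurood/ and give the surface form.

goregoroode

Rule 1 (intervocalic voicing): /k/ is a voiceless stop between vowels /e/ and /u/, so it voices to [g]. /gurekurood/ → guregurood.
Rule 2 (pre-rhotic lowering): /u/ is a high vowel immediately before /r/, so it lowers to [o]. /u/ is a high vowel immediately before /r/, so it lowers to [o]. /guregurood/ → goregorood.
Rule 3 (final e-epenthesis): the form ends in the consonant /d/, so [e] is inserted word-finally. /goregorood/ → goregoroode.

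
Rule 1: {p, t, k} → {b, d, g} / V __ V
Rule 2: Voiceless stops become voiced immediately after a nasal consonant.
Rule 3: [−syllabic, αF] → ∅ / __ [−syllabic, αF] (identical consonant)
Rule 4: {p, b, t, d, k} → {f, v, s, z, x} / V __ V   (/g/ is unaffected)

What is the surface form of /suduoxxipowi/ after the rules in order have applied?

suzuoxivowi

Rule 1 (intervocalic voicing): /p/ is a voiceless stop between vowels /i/ and /o/, so it voices to [b]. /suduoxxipowi/ → suduoxxibowi.
Rule 2 (post-nasal voicing): no segment meets the environment; /suduoxxibowi/ is unchanged.
Rule 3 (degemination): /xx/ is a geminate; the first /x/ deletes. /suduoxxibowi/ → suduoxibowi.
Rule 4 (intervocalic spirantization): /d/ is a stop between vowels /u/ and /u/, so it spirantizes to the fricative [z]. /b/ is a stop between vowels /i/ and /o/, so it spirantizes to the fricative [v]. /suduoxibowi/ → suzuoxivowi.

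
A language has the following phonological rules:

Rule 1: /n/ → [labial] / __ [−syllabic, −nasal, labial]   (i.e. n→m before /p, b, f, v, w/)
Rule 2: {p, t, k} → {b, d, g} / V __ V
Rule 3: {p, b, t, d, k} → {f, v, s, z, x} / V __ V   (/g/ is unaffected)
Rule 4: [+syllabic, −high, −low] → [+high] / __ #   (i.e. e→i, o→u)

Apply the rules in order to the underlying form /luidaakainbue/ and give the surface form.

Rule 1 (nasal place assimilation): /n/ precedes the labial consonant /b/, so it assimilates in place to [m]. /luidaakainbue/ → luidaakaimbue.
Rule 2 (intervocalic voicing): /k/ is a voiceless stop between vowels /a/ and /a/, so it voices to [g]. /luidaakaimbue/ → luidaagaimbue.
Rule 3 (intervocalic spirantization): /d/ is a stop between vowels /i/ and /a/, so it spirantizes to the fricative [z]. /luidaagaimbue/ → luizaagaimbue.
Rule 4 (final vowel raising): /e/ is a mid vowel in word-final position, so it raises to [i]. /luizaagaimbue/ → luizaagaimbui.

luizaagaimbui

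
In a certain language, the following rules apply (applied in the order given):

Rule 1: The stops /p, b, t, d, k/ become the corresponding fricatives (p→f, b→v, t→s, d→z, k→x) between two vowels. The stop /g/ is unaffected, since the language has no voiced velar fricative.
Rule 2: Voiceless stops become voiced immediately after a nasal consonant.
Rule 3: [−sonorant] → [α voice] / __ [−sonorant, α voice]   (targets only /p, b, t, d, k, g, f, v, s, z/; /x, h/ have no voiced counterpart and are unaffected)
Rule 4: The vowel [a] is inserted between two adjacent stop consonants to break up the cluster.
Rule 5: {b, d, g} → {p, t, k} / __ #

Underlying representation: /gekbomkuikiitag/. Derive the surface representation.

Rule 1 (intervocalic spirantization): /k/ is a stop between vowels /i/ and /i/, so it spirantizes to the fricative [x]. /t/ is a stop between vowels /i/ and /a/, so it spirantizes to the fricative [s]. /gekbomkuikiitag/ → gekbomkuixiisag.
Rule 2 (post-nasal voicing): /k/ is a voiceless stop immediately after the nasal /m/, so it voices to [g]. /gekbomkuixiisag/ → gekbomguixiisag.
Rule 3 (regressive voicing assimilation): /k/ precedes the voiced obstruent /b/, so it voices to [g] by assimilation. /gekbomguixiisag/ → gegbomguixiisag.
Rule 4 (stop-cluster a-epenthesis): /g/ and /b/ form a stop–stop cluster, so [a] is inserted between them. /gegbomguixiisag/ → gegabomguixiisag.
Rule 5 (final devoicing): /g/ is a voiced stop in word-final position, so it devoices to [k]. /gegabomguixiisag/ → gegabomguixiisak.

gegabomguixiisak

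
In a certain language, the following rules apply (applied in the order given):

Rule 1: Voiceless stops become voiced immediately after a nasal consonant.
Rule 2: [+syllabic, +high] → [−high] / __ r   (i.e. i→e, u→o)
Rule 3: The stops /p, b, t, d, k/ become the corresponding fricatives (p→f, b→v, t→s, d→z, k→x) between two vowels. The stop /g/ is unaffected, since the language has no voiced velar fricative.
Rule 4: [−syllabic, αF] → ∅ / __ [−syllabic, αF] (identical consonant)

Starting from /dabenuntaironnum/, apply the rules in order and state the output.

davenundaeronum

Rule 1 (post-nasal voicing): /t/ is a voiceless stop immediately after the nasal /n/, so it voices to [d]. /dabenuntaironnum/ → dabenundaironnum.
Rule 2 (pre-rhotic lowering): /i/ is a high vowel immediately before /r/, so it lowers to [e]. /dabenundaironnum/ → dabenundaeronnum.
Rule 3 (intervocalic spirantization): /b/ is a stop between vowels /a/ and /e/, so it spirantizes to the fricative [v]. /dabenundaeronnum/ → davenundaeronnum.
Rule 4 (degemination): /nn/ is a geminate; the first /n/ deletes. /davenundaeronnum/ → davenundaeronum.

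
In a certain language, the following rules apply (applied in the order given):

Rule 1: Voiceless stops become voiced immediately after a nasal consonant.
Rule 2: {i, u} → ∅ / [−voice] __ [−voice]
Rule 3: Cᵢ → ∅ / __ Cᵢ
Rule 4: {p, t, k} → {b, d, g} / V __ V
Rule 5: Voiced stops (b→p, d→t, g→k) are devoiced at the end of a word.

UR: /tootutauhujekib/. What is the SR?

toodauhujegip

Rule 1 (post-nasal voicing): no segment meets the environment; /tootutauhujekib/ is unchanged.
Rule 2 (high vowel syncope): /u/ is a high vowel flanked by voiceless consonants /t/ and /t/, so it deletes. /tootutauhujekib/ → toottauhujekib.
Rule 3 (degemination): /tt/ is a geminate; the first /t/ deletes. /toottauhujekib/ → tootauhujekib.
Rule 4 (intervocalic voicing): /t/ is a voiceless stop between vowels /o/ and /a/, so it voices to [d]. /k/ is a voiceless stop between vowels /e/ and /i/, so it voices to [g]. /tootauhujekib/ → toodauhujegib.
Rule 5 (final devoicing): /b/ is a voiced stop in word-final position, so it devoices to [p]. /toodauhujegib/ → toodauhujegip.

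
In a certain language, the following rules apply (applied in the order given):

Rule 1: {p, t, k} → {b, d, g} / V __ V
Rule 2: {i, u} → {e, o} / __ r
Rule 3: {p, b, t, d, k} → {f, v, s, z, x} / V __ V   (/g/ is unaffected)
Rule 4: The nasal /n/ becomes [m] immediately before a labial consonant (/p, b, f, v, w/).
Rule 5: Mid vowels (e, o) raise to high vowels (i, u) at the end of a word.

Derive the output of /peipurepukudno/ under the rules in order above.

peivorevugudnu

Rule 1 (intervocalic voicing): /p/ is a voiceless stop between vowels /i/ and /u/, so it voices to [b]. /p/ is a voiceless stop between vowels /e/ and /u/, so it voices to [b]. /k/ is a voiceless stop between vowels /u/ and /u/, so it voices to [g]. /peipurepukudno/ → peiburebugudno.
Rule 2 (pre-rhotic lowering): /u/ is a high vowel immediately before /r/, so it lowers to [o]. /peiburebugudno/ → peiborebugudno.
Rule 3 (intervocalic spirantization): /b/ is a stop between vowels /i/ and /o/, so it spirantizes to the fricative [v]. /b/ is a stop between vowels /e/ and /u/, so it spirantizes to the fricative [v]. /peiborebugudno/ → peivorevugudno.
Rule 4 (nasal place assimilation): no segment meets the environment; /peivorevugudno/ is unchanged.
Rule 5 (final vowel raising): /o/ is a mid vowel in word-final position, so it raises to [u]. /peivorevugudno/ → peivorevugudnu.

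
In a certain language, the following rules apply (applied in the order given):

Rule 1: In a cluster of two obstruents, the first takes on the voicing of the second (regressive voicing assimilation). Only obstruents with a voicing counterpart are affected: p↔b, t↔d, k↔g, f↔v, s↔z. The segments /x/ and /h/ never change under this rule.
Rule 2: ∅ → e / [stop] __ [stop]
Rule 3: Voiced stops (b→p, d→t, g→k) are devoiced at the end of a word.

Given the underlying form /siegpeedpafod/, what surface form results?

Rule 1 (regressive voicing assimilation): /g/ precedes the voiceless obstruent /p/, so it devoices to [k] by assimilation. /d/ precedes the voiceless obstruent /p/, so it devoices to [t] by assimilation. /siegpeedpafod/ → siekpeetpafod.
Rule 2 (stop-cluster e-epenthesis): /k/ and /p/ form a stop–stop cluster, so [e] is inserted between them. /t/ and /p/ form a stop–stop cluster, so [e] is inserted between them. /siekpeetpafod/ → siekepeetepafod.
Rule 3 (final devoicing): /d/ is a voiced stop in word-final position, so it devoices to [t]. /siekepeetepafod/ → siekepeetepafot.

siekepeetepafot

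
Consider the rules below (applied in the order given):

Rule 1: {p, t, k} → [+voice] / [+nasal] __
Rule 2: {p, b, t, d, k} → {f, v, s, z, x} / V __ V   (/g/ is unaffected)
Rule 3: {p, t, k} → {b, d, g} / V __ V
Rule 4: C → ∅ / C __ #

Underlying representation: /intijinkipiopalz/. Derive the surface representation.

Rule 1 (post-nasal voicing): /t/ is a voiceless stop immediately after the nasal /n/, so it voices to [d]. /k/ is a voiceless stop immediately after the nasal /n/, so it voices to [g]. /intijinkipiopalz/ → indijingipiopalz.
Rule 2 (intervocalic spirantization): /p/ is a stop between vowels /i/ and /i/, so it spirantizes to the fricative [f]. /p/ is a stop between vowels /o/ and /a/, so it spirantizes to the fricative [f]. /indijingipiopalz/ → indijingifiofalz.
Rule 3 (intervocalic voicing): no segment meets the environment; /indijingifiofalz/ is unchanged.
Rule 4 (final cluster simplification): /z/ is the second consonant of a word-final cluster /lz/, so it deletes. /indijingifiofalz/ → indijingifiofal.

indijingifiofal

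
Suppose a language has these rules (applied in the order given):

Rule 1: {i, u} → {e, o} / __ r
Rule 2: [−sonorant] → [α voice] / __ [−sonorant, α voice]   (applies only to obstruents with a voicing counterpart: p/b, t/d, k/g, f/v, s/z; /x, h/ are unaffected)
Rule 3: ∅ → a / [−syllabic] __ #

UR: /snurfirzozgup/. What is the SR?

snorferzozgupa

Rule 1 (pre-rhotic lowering): /u/ is a high vowel immediately before /r/, so it lowers to [o]. /i/ is a high vowel immediately before /r/, so it lowers to [e]. /snurfirzozgup/ → snorferzozgup.
Rule 2 (regressive voicing assimilation): no segment meets the environment; /snorferzozgup/ is unchanged.
Rule 3 (final a-epenthesis): the form ends in the consonant /p/, so [a] is inserted word-finally. /snorferzozgup/ → snorferzozgupa.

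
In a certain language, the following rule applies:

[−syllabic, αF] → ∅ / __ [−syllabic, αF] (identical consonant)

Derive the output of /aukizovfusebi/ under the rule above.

aukizovfusebi

No segment of /aukizovfusebi/ meets the structural description of the rule, so the form surfaces unchanged.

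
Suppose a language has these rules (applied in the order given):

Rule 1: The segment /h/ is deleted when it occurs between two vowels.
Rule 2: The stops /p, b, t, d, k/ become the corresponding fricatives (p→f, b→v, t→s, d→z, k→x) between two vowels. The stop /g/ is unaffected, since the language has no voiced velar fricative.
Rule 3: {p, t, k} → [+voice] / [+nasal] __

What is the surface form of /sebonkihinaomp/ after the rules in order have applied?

sevongiinaomb

Rule 1 (intervocalic h-deletion): /h/ occurs between vowels /i/ and /i/, so it deletes. /sebonkihinaomp/ → sebonkiinaomp.
Rule 2 (intervocalic spirantization): /b/ is a stop between vowels /e/ and /o/, so it spirantizes to the fricative [v]. /sebonkiinaomp/ → sevonkiinaomp.
Rule 3 (post-nasal voicing): /k/ is a voiceless stop immediately after the nasal /n/, so it voices to [g]. /p/ is a voiceless stop immediately after the nasal /m/, so it voices to [b]. /sevonkiinaomp/ → sevongiinaomb.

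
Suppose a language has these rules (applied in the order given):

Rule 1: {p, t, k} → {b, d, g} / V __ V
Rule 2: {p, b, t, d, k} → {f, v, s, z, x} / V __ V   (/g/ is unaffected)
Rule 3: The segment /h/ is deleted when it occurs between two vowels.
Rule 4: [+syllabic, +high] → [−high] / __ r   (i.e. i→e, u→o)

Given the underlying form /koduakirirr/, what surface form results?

kozuagererr

Rule 1 (intervocalic voicing): /k/ is a voiceless stop between vowels /a/ and /i/, so it voices to [g]. /koduakirirr/ → koduagirirr.
Rule 2 (intervocalic spirantization): /d/ is a stop between vowels /o/ and /u/, so it spirantizes to the fricative [z]. /koduagirirr/ → kozuagirirr.
Rule 3 (intervocalic h-deletion): no segment meets the environment; /kozuagirirr/ is unchanged.
Rule 4 (pre-rhotic lowering): /i/ is a high vowel immediately before /r/, so it lowers to [e]. /i/ is a high vowel immediately before /r/, so it lowers to [e]. /kozuagirirr/ → kozuagererr.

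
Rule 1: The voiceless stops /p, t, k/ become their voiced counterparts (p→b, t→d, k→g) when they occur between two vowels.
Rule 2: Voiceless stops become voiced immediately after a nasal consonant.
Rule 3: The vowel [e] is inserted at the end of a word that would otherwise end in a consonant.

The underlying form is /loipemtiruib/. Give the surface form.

Rule 1 (intervocalic voicing): /p/ is a voiceless stop between vowels /i/ and /e/, so it voices to [b]. /loipemtiruib/ → loibemtiruib.
Rule 2 (post-nasal voicing): /t/ is a voiceless stop immediately after the nasal /m/, so it voices to [d]. /loibemtiruib/ → loibemdiruib.
Rule 3 (final e-epenthesis): the form ends in the consonant /b/, so [e] is inserted word-finally. /loibemdiruib/ → loibemdiruibe.

loibemdiruibe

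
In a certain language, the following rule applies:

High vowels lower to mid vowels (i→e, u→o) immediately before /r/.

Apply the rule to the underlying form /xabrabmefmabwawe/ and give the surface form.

No segment of /xabrabmefmabwawe/ meets the structural description of the rule, so the form surfaces unchanged.

xabrabmefmabwawe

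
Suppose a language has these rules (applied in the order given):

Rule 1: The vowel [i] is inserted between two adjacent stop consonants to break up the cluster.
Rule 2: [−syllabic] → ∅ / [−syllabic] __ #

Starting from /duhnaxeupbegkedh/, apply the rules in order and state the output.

Rule 1 (stop-cluster i-epenthesis): /p/ and /b/ form a stop–stop cluster, so [i] is inserted between them. /g/ and /k/ form a stop–stop cluster, so [i] is inserted between them. /duhnaxeupbegkedh/ → duhnaxeupibegikedh.
Rule 2 (final cluster simplification): /h/ is the second consonant of a word-final cluster /dh/, so it deletes. /duhnaxeupibegikedh/ → duhnaxeupibegiked.

duhnaxeupibegiked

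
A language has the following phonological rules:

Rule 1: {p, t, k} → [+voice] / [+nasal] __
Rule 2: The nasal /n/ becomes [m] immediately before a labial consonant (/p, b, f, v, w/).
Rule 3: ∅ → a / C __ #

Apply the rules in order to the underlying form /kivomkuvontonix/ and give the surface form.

kivomguvondonixa

Rule 1 (post-nasal voicing): /k/ is a voiceless stop immediately after the nasal /m/, so it voices to [g]. /t/ is a voiceless stop immediately after the nasal /n/, so it voices to [d]. /kivomkuvontonix/ → kivomguvondonix.
Rule 2 (nasal place assimilation): no segment meets the environment; /kivomguvondonix/ is unchanged.
Rule 3 (final a-epenthesis): the form ends in the consonant /x/, so [a] is inserted word-finally. /kivomguvondonix/ → kivomguvondonixa.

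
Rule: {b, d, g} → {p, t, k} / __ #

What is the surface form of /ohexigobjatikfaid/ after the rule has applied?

ohexigobjatikfait

Scanning /ohexigobjatikfaid/: /g/ at position 6 is not in the conditioning environment; /b/ at position 8 is not in the conditioning environment; /d/ is a voiced stop in word-final position, so it devoices to [t].
Result: [ohexigobjatikfait].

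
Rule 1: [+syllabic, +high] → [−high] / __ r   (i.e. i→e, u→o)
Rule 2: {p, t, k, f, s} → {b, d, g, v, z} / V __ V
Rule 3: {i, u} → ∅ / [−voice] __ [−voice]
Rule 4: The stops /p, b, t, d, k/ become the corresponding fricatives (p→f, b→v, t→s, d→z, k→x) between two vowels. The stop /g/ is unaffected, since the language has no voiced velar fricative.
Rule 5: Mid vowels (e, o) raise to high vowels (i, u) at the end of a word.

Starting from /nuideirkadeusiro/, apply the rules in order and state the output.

Rule 1 (pre-rhotic lowering): /i/ is a high vowel immediately before /r/, so it lowers to [e]. /i/ is a high vowel immediately before /r/, so it lowers to [e]. /nuideirkadeusiro/ → nuideerkadeusero.
Rule 2 (intervocalic voicing): /s/ is a voiceless obstruent between vowels /u/ and /e/, so it voices to [z]. /nuideerkadeusero/ → nuideerkadeuzero.
Rule 3 (high vowel syncope): no segment meets the environment; /nuideerkadeuzero/ is unchanged.
Rule 4 (intervocalic spirantization): /d/ is a stop between vowels /i/ and /e/, so it spirantizes to the fricative [z]. /d/ is a stop between vowels /a/ and /e/, so it spirantizes to the fricative [z]. /nuideerkadeuzero/ → nuizeerkazeuzero.
Rule 5 (final vowel raising): /o/ is a mid vowel in word-final position, so it raises to [u]. /nuizeerkazeuzero/ → nuizeerkazeuzeru.

nuizeerkazeuzeru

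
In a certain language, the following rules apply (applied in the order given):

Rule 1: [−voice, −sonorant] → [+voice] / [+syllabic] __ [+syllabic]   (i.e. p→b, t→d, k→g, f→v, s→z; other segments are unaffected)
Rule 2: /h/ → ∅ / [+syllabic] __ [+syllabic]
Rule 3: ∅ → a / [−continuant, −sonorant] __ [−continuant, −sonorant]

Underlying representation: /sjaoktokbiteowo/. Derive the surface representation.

sjaokatokabideowo

Rule 1 (intervocalic voicing): /t/ is a voiceless obstruent between vowels /i/ and /e/, so it voices to [d]. /sjaoktokbiteowo/ → sjaoktokbideowo.
Rule 2 (intervocalic h-deletion): no segment meets the environment; /sjaoktokbideowo/ is unchanged.
Rule 3 (stop-cluster a-epenthesis): /k/ and /t/ form a stop–stop cluster, so [a] is inserted between them. /k/ and /b/ form a stop–stop cluster, so [a] is inserted between them. /sjaoktokbideowo/ → sjaokatokabideowo.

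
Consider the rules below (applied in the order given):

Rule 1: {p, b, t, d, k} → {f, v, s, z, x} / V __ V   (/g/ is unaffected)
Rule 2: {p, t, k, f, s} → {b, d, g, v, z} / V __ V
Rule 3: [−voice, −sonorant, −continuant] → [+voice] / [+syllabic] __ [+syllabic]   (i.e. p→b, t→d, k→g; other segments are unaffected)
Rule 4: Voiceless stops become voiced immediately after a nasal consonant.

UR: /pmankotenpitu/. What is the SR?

Rule 1 (intervocalic spirantization): /t/ is a stop between vowels /o/ and /e/, so it spirantizes to the fricative [s]. /t/ is a stop between vowels /i/ and /u/, so it spirantizes to the fricative [s]. /pmankotenpitu/ → pmankosenpisu.
Rule 2 (intervocalic voicing): /s/ is a voiceless obstruent between vowels /o/ and /e/, so it voices to [z]. /s/ is a voiceless obstruent between vowels /i/ and /u/, so it voices to [z]. /pmankosenpisu/ → pmankozenpizu.
Rule 3 (intervocalic voicing): no segment meets the environment; /pmankozenpizu/ is unchanged.
Rule 4 (post-nasal voicing): /k/ is a voiceless stop immediately after the nasal /n/, so it voices to [g]. /p/ is a voiceless stop immediately after the nasal /n/, so it voices to [b]. /pmankozenpizu/ → pmangozenbizu.

pmangozenbizu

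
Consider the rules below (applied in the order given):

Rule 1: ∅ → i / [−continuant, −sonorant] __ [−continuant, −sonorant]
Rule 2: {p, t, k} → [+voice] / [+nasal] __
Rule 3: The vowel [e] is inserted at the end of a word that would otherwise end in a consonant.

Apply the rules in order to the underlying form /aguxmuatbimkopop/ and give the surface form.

Rule 1 (stop-cluster i-epenthesis): /t/ and /b/ form a stop–stop cluster, so [i] is inserted between them. /aguxmuatbimkopop/ → aguxmuatibimkopop.
Rule 2 (post-nasal voicing): /k/ is a voiceless stop immediately after the nasal /m/, so it voices to [g]. /aguxmuatibimkopop/ → aguxmuatibimgopop.
Rule 3 (final e-epenthesis): the form ends in the consonant /p/, so [e] is inserted word-finally. /aguxmuatibimgopop/ → aguxmuatibimgopope.

aguxmuatibimgopope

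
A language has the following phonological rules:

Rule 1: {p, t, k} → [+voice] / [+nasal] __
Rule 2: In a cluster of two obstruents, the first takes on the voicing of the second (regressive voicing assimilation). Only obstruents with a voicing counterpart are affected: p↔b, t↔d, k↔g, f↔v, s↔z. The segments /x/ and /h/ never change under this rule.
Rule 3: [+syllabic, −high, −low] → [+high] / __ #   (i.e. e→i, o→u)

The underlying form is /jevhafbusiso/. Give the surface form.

Rule 1 (post-nasal voicing): no segment meets the environment; /jevhafbusiso/ is unchanged.
Rule 2 (regressive voicing assimilation): /v/ precedes the voiceless obstruent /h/, so it devoices to [f] by assimilation. /f/ precedes the voiced obstruent /b/, so it voices to [v] by assimilation. /jevhafbusiso/ → jefhavbusiso.
Rule 3 (final vowel raising): /o/ is a mid vowel in word-final position, so it raises to [u]. /jefhavbusiso/ → jefhavbusisu.

jefhavbusisu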